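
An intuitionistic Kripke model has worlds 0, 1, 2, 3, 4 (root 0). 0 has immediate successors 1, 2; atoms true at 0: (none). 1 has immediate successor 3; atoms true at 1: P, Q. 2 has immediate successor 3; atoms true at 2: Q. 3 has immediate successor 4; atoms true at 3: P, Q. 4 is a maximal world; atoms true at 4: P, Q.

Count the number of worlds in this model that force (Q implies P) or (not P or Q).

0: does not force it — 0 does not force (Q implies P) or (not P or Q): neither disjunct is forced at 0.
1: forces it.
2: forces it.
3: forces it.
4: forces it.
Worlds forcing the formula: {1, 2, 3, 4}.

4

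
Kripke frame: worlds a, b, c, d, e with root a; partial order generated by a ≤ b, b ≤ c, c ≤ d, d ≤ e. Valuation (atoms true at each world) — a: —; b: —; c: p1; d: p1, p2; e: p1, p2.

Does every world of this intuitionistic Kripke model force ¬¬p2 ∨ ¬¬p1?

a ⊩ ¬¬p2 ∨ ¬¬p1 via the disjunct ¬¬p2.
Since the root a forces ¬¬p2 ∨ ¬¬p1 and forcing is persistent (monotone upward), every world forces it.

Yes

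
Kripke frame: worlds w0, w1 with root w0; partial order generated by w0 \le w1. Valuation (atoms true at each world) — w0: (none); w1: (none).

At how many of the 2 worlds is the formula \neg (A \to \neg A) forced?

w0: does not force it — w0 \nVdash \neg (A \to \neg A) since w0 is accessible from w0 and w0 \Vdash A \to \neg A.
w1: does not force it — w1 \nVdash \neg (A \to \neg A) since w1 is accessible from w1 and w1 \Vdash A \to \neg A.
Worlds forcing the formula: { }.

0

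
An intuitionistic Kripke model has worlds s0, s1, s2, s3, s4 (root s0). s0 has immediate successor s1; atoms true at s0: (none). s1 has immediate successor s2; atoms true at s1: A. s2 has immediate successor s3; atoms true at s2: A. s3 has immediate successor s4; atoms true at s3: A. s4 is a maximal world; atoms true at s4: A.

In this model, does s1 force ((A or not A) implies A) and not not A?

s1 forces ((A or not A) implies A) and not not A since s1 forces both conjuncts.

Yes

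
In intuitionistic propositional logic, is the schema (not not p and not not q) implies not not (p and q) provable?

Yes

This is the distribution of double negation over conjunction, which is intuitionistically derivable.
Assume not not p, not not q, and not (p and q). From p we'd get not q (since p and q is refuted), contradicting not not q; so not p, contradicting not not p.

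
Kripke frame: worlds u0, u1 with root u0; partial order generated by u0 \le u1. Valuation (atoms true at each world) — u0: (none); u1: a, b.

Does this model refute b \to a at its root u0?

u0 \Vdash b \to a: every world accessible from u0 that forces b (namely u1) also forces a.
So the root u0 forces b \to a; the model is not a countermodel.

No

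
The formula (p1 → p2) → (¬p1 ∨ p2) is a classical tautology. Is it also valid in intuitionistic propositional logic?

This is the material-implication-as-disjunction principle, which is not intuitionistically valid.
A Kripke countermodel: worlds u0, u1; order generated by u0 ≤ u1; atoms true at each world — u0:{}; u1:{p1,p2}.
u0 ⊮ (p1 → p2) → (¬p1 ∨ p2): already at u0 itself, u0 ⊩ p1 → p2 but u0 ⊮ ¬p1 ∨ p2.
u0 ⊮ ¬p1 ∨ p2: neither disjunct is forced at u0.
u0 ⊮ ¬p1 since u1 is accessible from u0 and u1 ⊩ p1.
So the root u0 does not force the formula.

No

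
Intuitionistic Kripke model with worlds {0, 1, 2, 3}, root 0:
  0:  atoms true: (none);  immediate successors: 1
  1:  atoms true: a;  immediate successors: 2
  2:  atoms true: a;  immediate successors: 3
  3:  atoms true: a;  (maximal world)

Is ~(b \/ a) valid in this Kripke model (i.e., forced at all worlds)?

No

Not every world: 0 ||-/- ~(b \/ a).
0 ||-/- ~(b \/ a) since 1 is accessible from 0 and 1 ||- b \/ a.
1 ||- b \/ a via the disjunct a.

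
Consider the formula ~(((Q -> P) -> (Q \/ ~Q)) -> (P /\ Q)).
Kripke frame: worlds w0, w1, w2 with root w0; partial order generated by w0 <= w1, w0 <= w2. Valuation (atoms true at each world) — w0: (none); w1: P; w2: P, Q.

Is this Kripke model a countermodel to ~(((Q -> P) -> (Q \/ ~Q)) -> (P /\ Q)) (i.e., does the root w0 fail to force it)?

w0 ||-/- ~(((Q -> P) -> (Q \/ ~Q)) -> (P /\ Q)) since w2 is accessible from w0 and w2 ||- ((Q -> P) -> (Q \/ ~Q)) -> (P /\ Q).
w2 ||- ((Q -> P) -> (Q \/ ~Q)) -> (P /\ Q): every world accessible from w2 that forces (Q -> P) -> (Q \/ ~Q) (namely w2) also forces P /\ Q.
So the root w0 does not force ~(((Q -> P) -> (Q \/ ~Q)) -> (P /\ Q)); the model is a countermodel.

Yes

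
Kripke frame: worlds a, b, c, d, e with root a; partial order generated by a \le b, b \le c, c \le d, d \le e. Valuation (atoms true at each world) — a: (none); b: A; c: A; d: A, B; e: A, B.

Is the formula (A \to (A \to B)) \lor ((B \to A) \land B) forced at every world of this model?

No

Not every world: a \nVdash (A \to (A \to B)) \lor ((B \to A) \land B).
a \nVdash (A \to (A \to B)) \lor ((B \to A) \land B): neither disjunct is forced at a.
a \nVdash A \to (A \to B): at the accessible world b, b \Vdash A but b \nVdash A \to B.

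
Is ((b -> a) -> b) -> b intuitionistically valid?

This is Peirce's law, which is not intuitionistically valid.
A Kripke countermodel: worlds s0, s1; order generated by s0 <= s1; atoms true at each world — s0:{}; s1:{b}.
s0 ||-/- ((b -> a) -> b) -> b: already at s0 itself, s0 ||- (b -> a) -> b but s0 ||-/- b.
s0 lacks atom b, so s0 ||-/- b.
So the root s0 does not force the formula.

No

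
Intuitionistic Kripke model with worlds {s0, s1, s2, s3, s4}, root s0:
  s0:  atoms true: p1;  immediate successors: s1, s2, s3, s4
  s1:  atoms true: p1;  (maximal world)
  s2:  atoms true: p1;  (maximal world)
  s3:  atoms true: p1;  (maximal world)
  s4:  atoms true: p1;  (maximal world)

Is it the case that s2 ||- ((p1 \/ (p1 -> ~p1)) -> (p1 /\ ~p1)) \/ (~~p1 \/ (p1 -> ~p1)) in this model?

s2 ||- ((p1 \/ (p1 -> ~p1)) -> (p1 /\ ~p1)) \/ (~~p1 \/ (p1 -> ~p1)) via the disjunct ~~p1 \/ (p1 -> ~p1).

Yes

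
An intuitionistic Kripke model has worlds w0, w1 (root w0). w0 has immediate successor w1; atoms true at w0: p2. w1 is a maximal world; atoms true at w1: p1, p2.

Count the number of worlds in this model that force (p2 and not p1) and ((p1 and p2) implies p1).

0

w0: does not force it — w0 does not force (p2 and not p1) and ((p1 and p2) implies p1) since w0 fails p2 and not p1.
w1: does not force it — w1 does not force (p2 and not p1) and ((p1 and p2) implies p1) since w1 fails p2 and not p1.
Worlds forcing the formula: { }.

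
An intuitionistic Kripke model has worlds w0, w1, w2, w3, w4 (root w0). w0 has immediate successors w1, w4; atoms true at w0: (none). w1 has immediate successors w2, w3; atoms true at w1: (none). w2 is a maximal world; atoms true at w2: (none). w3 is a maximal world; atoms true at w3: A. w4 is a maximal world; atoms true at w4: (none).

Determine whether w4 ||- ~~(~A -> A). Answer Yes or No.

w4 ||-/- ~~(~A -> A) since w4 is accessible from w4 and w4 ||- ~(~A -> A).
w4 ||- ~(~A -> A): no world accessible from w4 forces ~A -> A.

No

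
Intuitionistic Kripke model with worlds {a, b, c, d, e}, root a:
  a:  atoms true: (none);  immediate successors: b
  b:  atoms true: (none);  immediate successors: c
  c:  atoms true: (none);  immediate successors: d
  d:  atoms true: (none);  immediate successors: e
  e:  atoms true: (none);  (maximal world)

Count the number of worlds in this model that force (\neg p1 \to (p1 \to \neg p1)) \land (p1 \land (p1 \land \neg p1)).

a: does not force it — a \nVdash (\neg p1 \to (p1 \to \neg p1)) \land (p1 \land (p1 \land \neg p1)) since a fails p1 \land (p1 \land \neg p1).
b: does not force it.
c: does not force it.
d: does not force it.
e: does not force it.
Worlds forcing the formula: { }.

0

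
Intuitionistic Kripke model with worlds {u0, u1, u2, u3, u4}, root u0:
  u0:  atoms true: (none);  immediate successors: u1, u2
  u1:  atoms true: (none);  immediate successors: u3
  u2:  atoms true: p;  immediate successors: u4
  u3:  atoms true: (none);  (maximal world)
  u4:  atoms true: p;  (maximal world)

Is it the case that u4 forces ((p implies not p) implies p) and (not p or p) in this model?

u4 forces ((p implies not p) implies p) and (not p or p) since u4 forces both conjuncts.

Yes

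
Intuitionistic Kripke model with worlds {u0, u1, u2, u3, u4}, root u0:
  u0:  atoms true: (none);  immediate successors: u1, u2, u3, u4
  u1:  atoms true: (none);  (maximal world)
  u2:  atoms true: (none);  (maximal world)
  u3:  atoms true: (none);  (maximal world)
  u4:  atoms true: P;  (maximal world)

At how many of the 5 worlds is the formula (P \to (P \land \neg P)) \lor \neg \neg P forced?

u0: does not force it — u0 \nVdash (P \to (P \land \neg P)) \lor \neg \neg P: neither disjunct is forced at u0.
u1: forces it.
u2: forces it.
u3: forces it.
u4: forces it.
Worlds forcing the formula: {u1, u2, u3, u4}.

4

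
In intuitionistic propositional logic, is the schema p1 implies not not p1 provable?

This is double-negation introduction, which is intuitionistically derivable.
If a world forces p1 then every accessible world forces p1 (persistence), so none forces not p1; hence not not p1.

Yes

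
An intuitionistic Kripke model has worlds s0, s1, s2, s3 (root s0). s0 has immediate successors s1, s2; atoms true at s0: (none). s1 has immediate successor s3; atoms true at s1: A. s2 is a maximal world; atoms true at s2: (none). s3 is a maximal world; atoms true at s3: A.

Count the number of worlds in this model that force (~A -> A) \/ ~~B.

2

s0: does not force it — s0 ||-/- (~A -> A) \/ ~~B: neither disjunct is forced at s0.
s1: forces it.
s2: does not force it — s2 ||-/- (~A -> A) \/ ~~B: neither disjunct is forced at s2.
s3: forces it.
Worlds forcing the formula: {s1, s3}.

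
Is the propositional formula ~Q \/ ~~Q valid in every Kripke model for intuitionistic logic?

This is the weak law of excluded middle, which is not intuitionistically valid.
A Kripke countermodel: worlds w0, w1, w2; order generated by w0 <= w1, w0 <= w2; atoms true at each world — w0:{}; w1:{Q}; w2:{}.
w0 ||-/- ~Q \/ ~~Q: neither disjunct is forced at w0.
w0 ||-/- ~Q since w1 is accessible from w0 and w1 ||- Q.
So the root w0 does not force the formula.

No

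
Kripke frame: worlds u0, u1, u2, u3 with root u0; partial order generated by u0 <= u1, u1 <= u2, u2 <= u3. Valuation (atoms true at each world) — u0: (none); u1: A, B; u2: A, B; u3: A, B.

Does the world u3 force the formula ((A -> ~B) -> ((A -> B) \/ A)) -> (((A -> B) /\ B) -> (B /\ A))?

Yes

u3 ||- ((A -> ~B) -> ((A -> B) \/ A)) -> (((A -> B) /\ B) -> (B /\ A)): every world accessible from u3 that forces (A -> ~B) -> ((A -> B) \/ A) (namely u3) also forces ((A -> B) /\ B) -> (B /\ A).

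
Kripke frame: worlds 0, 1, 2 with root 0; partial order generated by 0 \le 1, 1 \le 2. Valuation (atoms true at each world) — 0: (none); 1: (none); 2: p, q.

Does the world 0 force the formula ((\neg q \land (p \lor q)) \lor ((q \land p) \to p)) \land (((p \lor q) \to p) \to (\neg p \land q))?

No

0 \nVdash ((\neg q \land (p \lor q)) \lor ((q \land p) \to p)) \land (((p \lor q) \to p) \to (\neg p \land q)) since 0 fails ((p \lor q) \to p) \to (\neg p \land q).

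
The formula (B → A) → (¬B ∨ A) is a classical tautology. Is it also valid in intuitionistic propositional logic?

No

This is the material-implication-as-disjunction principle, which is not intuitionistically valid.
A Kripke countermodel: worlds a, b; order generated by a ≤ b; atoms true at each world — a:{}; b:{A,B}.
a ⊮ (B → A) → (¬B ∨ A): already at a itself, a ⊩ B → A but a ⊮ ¬B ∨ A.
a ⊮ ¬B ∨ A: neither disjunct is forced at a.
a ⊮ ¬B since b is accessible from a and b ⊩ B.
So the root a does not force the formula.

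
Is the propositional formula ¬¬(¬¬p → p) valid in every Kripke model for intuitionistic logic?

Yes

This is the double negation of double-negation elimination, which is intuitionistically derivable.
By Glivenko's theorem the double negation of any classical propositional tautology is intuitionistically provable; ¬¬p → p is classically a tautology.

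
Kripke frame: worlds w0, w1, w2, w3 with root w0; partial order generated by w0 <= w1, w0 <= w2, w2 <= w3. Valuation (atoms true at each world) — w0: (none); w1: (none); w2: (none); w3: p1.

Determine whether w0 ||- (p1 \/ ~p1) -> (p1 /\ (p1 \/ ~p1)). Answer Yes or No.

No

w0 ||-/- (p1 \/ ~p1) -> (p1 /\ (p1 \/ ~p1)): at the accessible world w1, w1 ||- p1 \/ ~p1 but w1 ||-/- p1 /\ (p1 \/ ~p1).
w1 ||-/- p1 /\ (p1 \/ ~p1) since w1 fails p1.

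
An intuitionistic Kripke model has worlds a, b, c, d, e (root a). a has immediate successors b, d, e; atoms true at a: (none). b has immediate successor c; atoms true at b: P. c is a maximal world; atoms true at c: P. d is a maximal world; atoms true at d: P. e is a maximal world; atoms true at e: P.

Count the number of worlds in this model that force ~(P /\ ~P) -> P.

a: does not force it — a ||-/- ~(P /\ ~P) -> P: already at a itself, a ||- ~(P /\ ~P) but a ||-/- P.
b: forces it.
c: forces it.
d: forces it.
e: forces it.
Worlds forcing the formula: {b, c, d, e}.

4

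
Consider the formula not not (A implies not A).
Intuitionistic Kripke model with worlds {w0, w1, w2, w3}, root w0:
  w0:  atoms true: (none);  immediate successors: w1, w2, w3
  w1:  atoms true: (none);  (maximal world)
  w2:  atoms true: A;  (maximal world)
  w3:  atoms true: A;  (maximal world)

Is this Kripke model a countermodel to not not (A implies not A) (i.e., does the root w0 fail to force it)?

w0 does not force not not (A implies not A) since w2 is accessible from w0 and w2 forces not (A implies not A).
w2 forces not (A implies not A): no world accessible from w2 forces A implies not A.
So the root w0 does not force not not (A implies not A); the model is a countermodel.

Yes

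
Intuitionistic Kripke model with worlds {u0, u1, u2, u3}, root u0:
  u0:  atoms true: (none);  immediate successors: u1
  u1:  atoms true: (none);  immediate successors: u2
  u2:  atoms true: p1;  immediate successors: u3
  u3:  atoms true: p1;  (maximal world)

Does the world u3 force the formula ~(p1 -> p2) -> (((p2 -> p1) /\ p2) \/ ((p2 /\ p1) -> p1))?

u3 ||- ~(p1 -> p2) -> (((p2 -> p1) /\ p2) \/ ((p2 /\ p1) -> p1)): every world accessible from u3 that forces ~(p1 -> p2) (namely u3) also forces ((p2 -> p1) /\ p2) \/ ((p2 /\ p1) -> p1).

Yes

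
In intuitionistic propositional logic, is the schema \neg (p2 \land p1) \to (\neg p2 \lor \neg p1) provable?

This is the constructively invalid direction of De Morgan's law for conjunction, which is not intuitionistically valid.
A Kripke countermodel: worlds 0, 1, 2; order generated by 0 \le 1, 0 \le 2; atoms true at each world — 0:{}; 1:{p2}; 2:{p1}.
0 \nVdash \neg (p2 \land p1) \to (\neg p2 \lor \neg p1): already at 0 itself, 0 \Vdash \neg (p2 \land p1) but 0 \nVdash \neg p2 \lor \neg p1.
0 \nVdash \neg p2 \lor \neg p1: neither disjunct is forced at 0.
0 \nVdash \neg p2 since 1 is accessible from 0 and 1 \Vdash p2.
So the root 0 does not force the formula.

No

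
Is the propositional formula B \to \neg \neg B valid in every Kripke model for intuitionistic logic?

Yes

This is double-negation introduction, which is intuitionistically derivable.
If a world forces B then every accessible world forces B (persistence), so none forces \neg B; hence \neg \neg B.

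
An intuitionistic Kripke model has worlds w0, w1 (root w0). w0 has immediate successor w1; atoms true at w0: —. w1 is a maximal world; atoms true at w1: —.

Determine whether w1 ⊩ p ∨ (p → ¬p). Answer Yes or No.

Yes

w1 ⊩ p ∨ (p → ¬p) via the disjunct p → ¬p.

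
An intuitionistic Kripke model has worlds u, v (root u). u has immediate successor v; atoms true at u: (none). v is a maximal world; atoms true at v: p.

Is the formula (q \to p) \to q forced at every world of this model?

No

Not every world: u \nVdash (q \to p) \to q.
u \nVdash (q \to p) \to q: already at u itself, u \Vdash q \to p but u \nVdash q.
u lacks atom q, so u \nVdash q.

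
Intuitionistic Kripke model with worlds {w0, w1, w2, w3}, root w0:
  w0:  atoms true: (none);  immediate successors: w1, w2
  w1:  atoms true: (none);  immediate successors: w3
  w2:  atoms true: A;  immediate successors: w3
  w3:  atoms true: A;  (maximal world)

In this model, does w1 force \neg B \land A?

No

w1 \nVdash \neg B \land A since w1 fails A.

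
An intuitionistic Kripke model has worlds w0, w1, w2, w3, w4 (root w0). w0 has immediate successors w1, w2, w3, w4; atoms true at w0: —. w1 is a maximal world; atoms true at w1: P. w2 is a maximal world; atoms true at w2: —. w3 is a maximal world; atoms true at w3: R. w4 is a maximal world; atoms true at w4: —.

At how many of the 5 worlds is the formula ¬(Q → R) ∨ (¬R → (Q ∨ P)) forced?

w0: does not force it — w0 ⊮ ¬(Q → R) ∨ (¬R → (Q ∨ P)): neither disjunct is forced at w0.
w1: forces it.
w2: does not force it — w2 ⊮ ¬(Q → R) ∨ (¬R → (Q ∨ P)): neither disjunct is forced at w2.
w3: forces it.
w4: does not force it — w4 ⊮ ¬(Q → R) ∨ (¬R → (Q ∨ P)): neither disjunct is forced at w4.
Worlds forcing the formula: {w1, w3}.

2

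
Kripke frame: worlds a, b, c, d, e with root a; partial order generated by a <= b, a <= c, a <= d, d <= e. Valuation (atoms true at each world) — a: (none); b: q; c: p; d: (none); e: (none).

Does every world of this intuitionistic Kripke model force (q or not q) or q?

Not every world: a does not force (q or not q) or q.
a does not force (q or not q) or q: neither disjunct is forced at a.
a does not force q or not q: neither disjunct is forced at a.

No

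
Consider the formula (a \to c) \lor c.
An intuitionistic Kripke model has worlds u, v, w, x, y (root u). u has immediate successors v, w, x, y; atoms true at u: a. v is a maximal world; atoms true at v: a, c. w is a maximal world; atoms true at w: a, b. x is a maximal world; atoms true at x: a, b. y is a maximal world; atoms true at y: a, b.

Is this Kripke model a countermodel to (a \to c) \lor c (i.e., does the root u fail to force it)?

Yes

u \nVdash (a \to c) \lor c: neither disjunct is forced at u.
u \nVdash a \to c: already at u itself, u \Vdash a but u \nVdash c.
u lacks atom c, so u \nVdash c.
So the root u does not force (a \to c) \lor c; the model is a countermodel.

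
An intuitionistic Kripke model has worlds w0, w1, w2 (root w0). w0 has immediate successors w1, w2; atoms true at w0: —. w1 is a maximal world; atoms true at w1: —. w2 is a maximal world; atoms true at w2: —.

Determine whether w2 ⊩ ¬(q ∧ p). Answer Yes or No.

w2 ⊩ ¬(q ∧ p): no world accessible from w2 forces q ∧ p.

Yes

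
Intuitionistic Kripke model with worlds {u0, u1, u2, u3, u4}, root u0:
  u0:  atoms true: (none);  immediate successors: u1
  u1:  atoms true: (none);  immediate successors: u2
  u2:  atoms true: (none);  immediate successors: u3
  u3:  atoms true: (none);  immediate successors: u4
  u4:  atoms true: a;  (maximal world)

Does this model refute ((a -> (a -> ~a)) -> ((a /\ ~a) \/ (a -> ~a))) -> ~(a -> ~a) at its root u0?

u0 ||- ((a -> (a -> ~a)) -> ((a /\ ~a) \/ (a -> ~a))) -> ~(a -> ~a): every world accessible from u0 that forces (a -> (a -> ~a)) -> ((a /\ ~a) \/ (a -> ~a)) (namely u0, u1, u2, u3, u4) also forces ~(a -> ~a).
So the root u0 forces ((a -> (a -> ~a)) -> ((a /\ ~a) \/ (a -> ~a))) -> ~(a -> ~a); the model is not a countermodel.

No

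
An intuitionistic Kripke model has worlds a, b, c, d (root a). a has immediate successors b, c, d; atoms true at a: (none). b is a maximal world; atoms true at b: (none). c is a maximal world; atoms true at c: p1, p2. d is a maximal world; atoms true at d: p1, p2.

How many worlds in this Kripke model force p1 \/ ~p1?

a: does not force it — a ||-/- p1 \/ ~p1: neither disjunct is forced at a.
b: forces it.
c: forces it.
d: forces it.
Worlds forcing the formula: {b, c, d}.

3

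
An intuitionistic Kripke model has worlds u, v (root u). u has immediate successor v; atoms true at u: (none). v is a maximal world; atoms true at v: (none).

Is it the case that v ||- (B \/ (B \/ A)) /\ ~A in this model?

v ||-/- (B \/ (B \/ A)) /\ ~A since v fails B \/ (B \/ A).

No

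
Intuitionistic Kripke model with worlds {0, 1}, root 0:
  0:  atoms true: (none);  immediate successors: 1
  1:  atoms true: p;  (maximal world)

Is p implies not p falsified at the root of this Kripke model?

0 does not force p implies not p: at the accessible world 1, 1 forces p but 1 does not force not p.
1 does not force not p since 1 is accessible from 1 and 1 forces p.
So the root 0 does not force p implies not p; the model is a countermodel.

Yes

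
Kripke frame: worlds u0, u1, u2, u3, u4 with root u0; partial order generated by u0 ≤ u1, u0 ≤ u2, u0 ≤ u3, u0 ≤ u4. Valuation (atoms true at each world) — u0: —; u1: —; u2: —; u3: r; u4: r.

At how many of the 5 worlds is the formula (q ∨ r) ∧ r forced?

2

u0: does not force it — u0 ⊮ (q ∨ r) ∧ r since u0 fails q ∨ r.
u1: does not force it.
u2: does not force it.
u3: forces it.
u4: forces it.
Worlds forcing the formula: {u3, u4}.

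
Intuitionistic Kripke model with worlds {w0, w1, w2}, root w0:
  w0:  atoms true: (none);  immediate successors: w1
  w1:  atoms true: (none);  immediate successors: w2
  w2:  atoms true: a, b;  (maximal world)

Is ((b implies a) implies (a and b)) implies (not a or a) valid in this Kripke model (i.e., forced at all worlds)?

w0 forces ((b implies a) implies (a and b)) implies (not a or a): every world accessible from w0 that forces (b implies a) implies (a and b) (namely w2) also forces not a or a.
Since the root w0 forces ((b implies a) implies (a and b)) implies (not a or a) and forcing is persistent (monotone upward), every world forces it.

Yes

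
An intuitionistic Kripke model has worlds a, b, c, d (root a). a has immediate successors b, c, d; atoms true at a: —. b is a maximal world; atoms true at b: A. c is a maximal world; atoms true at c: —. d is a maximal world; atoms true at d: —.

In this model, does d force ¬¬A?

d ⊮ ¬¬A since d is accessible from d and d ⊩ ¬A.
d ⊩ ¬A: no world accessible from d forces A.

No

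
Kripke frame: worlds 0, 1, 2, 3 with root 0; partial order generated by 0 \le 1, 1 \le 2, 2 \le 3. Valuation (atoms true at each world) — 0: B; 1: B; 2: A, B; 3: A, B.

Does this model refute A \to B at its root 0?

No

0 \Vdash A \to B: every world accessible from 0 that forces A (namely 2, 3) also forces B.
So the root 0 forces A \to B; the model is not a countermodel.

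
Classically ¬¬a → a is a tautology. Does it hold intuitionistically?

This is double-negation elimination, which is not intuitionistically valid.
A Kripke countermodel: worlds u0, u1; order generated by u0 ≤ u1; atoms true at each world — u0:{}; u1:{a}.
u0 ⊮ ¬¬a → a: already at u0 itself, u0 ⊩ ¬¬a but u0 ⊮ a.
u0 lacks atom a, so u0 ⊮ a.
So the root u0 does not force the formula.

No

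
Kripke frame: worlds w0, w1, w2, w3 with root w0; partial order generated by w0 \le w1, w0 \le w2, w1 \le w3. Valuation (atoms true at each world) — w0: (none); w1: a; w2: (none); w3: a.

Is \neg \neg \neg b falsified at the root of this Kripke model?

No

w0 \Vdash \neg \neg \neg b: no world accessible from w0 forces \neg \neg b.
So the root w0 forces \neg \neg \neg b; the model is not a countermodel.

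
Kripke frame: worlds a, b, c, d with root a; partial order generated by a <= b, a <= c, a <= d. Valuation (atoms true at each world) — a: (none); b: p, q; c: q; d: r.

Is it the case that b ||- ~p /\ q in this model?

No

b ||-/- ~p /\ q since b fails ~p.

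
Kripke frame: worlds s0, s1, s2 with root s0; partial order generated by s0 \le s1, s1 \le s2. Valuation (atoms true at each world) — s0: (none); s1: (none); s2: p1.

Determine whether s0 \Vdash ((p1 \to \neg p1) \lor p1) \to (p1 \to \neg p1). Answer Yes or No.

s0 \nVdash ((p1 \to \neg p1) \lor p1) \to (p1 \to \neg p1): at the accessible world s2, s2 \Vdash (p1 \to \neg p1) \lor p1 but s2 \nVdash p1 \to \neg p1.
s2 \nVdash p1 \to \neg p1: already at s2 itself, s2 \Vdash p1 but s2 \nVdash \neg p1.
s2 \nVdash \neg p1 since s2 is accessible from s2 and s2 \Vdash p1.

No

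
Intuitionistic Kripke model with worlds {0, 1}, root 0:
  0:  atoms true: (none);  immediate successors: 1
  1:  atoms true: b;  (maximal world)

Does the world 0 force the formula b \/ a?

0 ||-/- b \/ a: neither disjunct is forced at 0.
0 lacks atom b, so 0 ||-/- b.

No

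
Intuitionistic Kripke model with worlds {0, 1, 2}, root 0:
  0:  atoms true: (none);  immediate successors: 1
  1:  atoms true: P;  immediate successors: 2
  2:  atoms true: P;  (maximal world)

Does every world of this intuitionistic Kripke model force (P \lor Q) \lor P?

No

Not every world: 0 \nVdash (P \lor Q) \lor P.
0 \nVdash (P \lor Q) \lor P: neither disjunct is forced at 0.
0 \nVdash P \lor Q: neither disjunct is forced at 0.
0 lacks atom P, so 0 \nVdash P.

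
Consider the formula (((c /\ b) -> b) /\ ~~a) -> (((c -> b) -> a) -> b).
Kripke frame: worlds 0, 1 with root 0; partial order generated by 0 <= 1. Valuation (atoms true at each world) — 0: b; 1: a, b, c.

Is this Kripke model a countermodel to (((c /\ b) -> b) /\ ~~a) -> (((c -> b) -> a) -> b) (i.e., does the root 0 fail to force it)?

0 ||- (((c /\ b) -> b) /\ ~~a) -> (((c -> b) -> a) -> b): every world accessible from 0 that forces ((c /\ b) -> b) /\ ~~a (namely 0, 1) also forces ((c -> b) -> a) -> b.
So the root 0 forces (((c /\ b) -> b) /\ ~~a) -> (((c -> b) -> a) -> b); the model is not a countermodel.

No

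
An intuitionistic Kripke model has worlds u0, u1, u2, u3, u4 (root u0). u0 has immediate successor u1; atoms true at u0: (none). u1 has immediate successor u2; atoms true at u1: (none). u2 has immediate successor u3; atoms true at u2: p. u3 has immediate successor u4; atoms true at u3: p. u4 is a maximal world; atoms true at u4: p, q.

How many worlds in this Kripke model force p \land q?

1

u0: does not force it — u0 \nVdash p \land q since u0 fails p.
u1: does not force it — u1 \nVdash p \land q since u1 fails p.
u2: does not force it — u2 \nVdash p \land q since u2 fails q.
u3: does not force it.
u4: forces it.
Worlds forcing the formula: {u4}.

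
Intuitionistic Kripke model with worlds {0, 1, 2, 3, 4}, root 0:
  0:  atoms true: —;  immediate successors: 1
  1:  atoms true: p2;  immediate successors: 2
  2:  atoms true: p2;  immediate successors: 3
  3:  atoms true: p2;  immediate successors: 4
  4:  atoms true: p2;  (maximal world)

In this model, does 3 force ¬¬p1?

No

3 ⊮ ¬¬p1 since 3 is accessible from 3 and 3 ⊩ ¬p1.
3 ⊩ ¬p1: no world accessible from 3 forces p1.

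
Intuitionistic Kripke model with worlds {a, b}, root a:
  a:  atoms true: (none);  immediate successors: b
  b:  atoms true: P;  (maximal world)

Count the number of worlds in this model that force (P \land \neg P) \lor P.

1

a: does not force it — a \nVdash (P \land \neg P) \lor P: neither disjunct is forced at a.
b: forces it.
Worlds forcing the formula: {b}.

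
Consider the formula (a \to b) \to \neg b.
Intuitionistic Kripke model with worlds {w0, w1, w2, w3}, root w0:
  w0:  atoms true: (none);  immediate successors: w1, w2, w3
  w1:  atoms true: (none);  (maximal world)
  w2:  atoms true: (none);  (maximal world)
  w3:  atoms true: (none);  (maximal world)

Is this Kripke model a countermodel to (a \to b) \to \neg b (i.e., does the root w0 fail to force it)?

No

w0 \Vdash (a \to b) \to \neg b: every world accessible from w0 that forces a \to b (namely w0, w1, w2, w3) also forces \neg b.
So the root w0 forces (a \to b) \to \neg b; the model is not a countermodel.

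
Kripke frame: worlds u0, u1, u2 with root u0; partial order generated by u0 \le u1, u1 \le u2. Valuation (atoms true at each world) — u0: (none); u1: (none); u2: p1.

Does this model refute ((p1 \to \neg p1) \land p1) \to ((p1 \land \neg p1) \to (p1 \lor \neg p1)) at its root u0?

u0 \Vdash ((p1 \to \neg p1) \land p1) \to ((p1 \land \neg p1) \to (p1 \lor \neg p1)) vacuously: no world accessible from u0 forces the antecedent (p1 \to \neg p1) \land p1.
So the root u0 forces ((p1 \to \neg p1) \land p1) \to ((p1 \land \neg p1) \to (p1 \lor \neg p1)); the model is not a countermodel.

No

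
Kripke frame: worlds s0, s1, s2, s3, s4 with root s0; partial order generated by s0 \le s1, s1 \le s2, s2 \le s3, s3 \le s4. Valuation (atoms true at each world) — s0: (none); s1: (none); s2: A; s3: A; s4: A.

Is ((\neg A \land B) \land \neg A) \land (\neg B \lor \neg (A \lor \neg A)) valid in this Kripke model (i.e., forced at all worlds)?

No

Not every world: s0 \nVdash ((\neg A \land B) \land \neg A) \land (\neg B \lor \neg (A \lor \neg A)).
s0 \nVdash ((\neg A \land B) \land \neg A) \land (\neg B \lor \neg (A \lor \neg A)) since s0 fails (\neg A \land B) \land \neg A.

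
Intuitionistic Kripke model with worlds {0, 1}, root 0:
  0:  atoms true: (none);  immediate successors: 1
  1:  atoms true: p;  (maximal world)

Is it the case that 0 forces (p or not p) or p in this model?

No

0 does not force (p or not p) or p: neither disjunct is forced at 0.
0 does not force p or not p: neither disjunct is forced at 0.
0 lacks atom p, so 0 does not force p.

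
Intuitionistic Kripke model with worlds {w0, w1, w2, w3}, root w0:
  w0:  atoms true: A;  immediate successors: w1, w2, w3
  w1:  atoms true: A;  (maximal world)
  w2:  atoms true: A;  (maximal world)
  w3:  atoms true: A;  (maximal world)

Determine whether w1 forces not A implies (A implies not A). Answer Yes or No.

w1 forces not A implies (A implies not A) vacuously: no world accessible from w1 forces the antecedent not A.

Yes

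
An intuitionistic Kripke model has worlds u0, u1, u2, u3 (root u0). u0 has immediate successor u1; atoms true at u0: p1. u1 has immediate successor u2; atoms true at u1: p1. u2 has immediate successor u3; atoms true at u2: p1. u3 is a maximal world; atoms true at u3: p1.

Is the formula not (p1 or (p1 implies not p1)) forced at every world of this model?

No

Not every world: u0 does not force not (p1 or (p1 implies not p1)).
u0 does not force not (p1 or (p1 implies not p1)) since u0 is accessible from u0 and u0 forces p1 or (p1 implies not p1).
u0 forces p1 or (p1 implies not p1) via the disjunct p1.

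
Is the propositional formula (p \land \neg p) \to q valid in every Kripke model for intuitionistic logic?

Yes

This is an instance of ex falso quodlibet, which is intuitionistically derivable.
No world can force both p and \neg p, so the antecedent p \land \neg p is never forced and the implication holds vacuously at every world.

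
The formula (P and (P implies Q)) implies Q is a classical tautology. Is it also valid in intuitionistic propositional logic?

Yes

This is modus ponens in implicational form, which is intuitionistically derivable.
If a world forces P and P implies Q, then applying the implication at that world (which is accessible from itself) gives Q.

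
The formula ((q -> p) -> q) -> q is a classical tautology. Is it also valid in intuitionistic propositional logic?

This is Peirce's law, which is not intuitionistically valid.
A Kripke countermodel: worlds 0, 1; order generated by 0 <= 1; atoms true at each world — 0:{}; 1:{q}.
0 ||-/- ((q -> p) -> q) -> q: already at 0 itself, 0 ||- (q -> p) -> q but 0 ||-/- q.
0 lacks atom q, so 0 ||-/- q.
So the root 0 does not force the formula.

No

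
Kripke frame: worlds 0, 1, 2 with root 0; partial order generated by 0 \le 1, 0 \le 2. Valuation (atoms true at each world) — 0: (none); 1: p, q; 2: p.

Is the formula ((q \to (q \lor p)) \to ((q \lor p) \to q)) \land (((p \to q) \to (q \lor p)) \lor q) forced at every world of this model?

No

Not every world: 0 \nVdash ((q \to (q \lor p)) \to ((q \lor p) \to q)) \land (((p \to q) \to (q \lor p)) \lor q).
0 \nVdash ((q \to (q \lor p)) \to ((q \lor p) \to q)) \land (((p \to q) \to (q \lor p)) \lor q) since 0 fails (q \to (q \lor p)) \to ((q \lor p) \to q).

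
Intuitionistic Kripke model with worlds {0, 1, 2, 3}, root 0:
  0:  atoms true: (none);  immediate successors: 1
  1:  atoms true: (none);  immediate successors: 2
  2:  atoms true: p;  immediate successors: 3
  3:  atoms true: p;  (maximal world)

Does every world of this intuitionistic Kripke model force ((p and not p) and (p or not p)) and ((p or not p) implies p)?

Not every world: 0 does not force ((p and not p) and (p or not p)) and ((p or not p) implies p).
0 does not force ((p and not p) and (p or not p)) and ((p or not p) implies p) since 0 fails (p and not p) and (p or not p).

No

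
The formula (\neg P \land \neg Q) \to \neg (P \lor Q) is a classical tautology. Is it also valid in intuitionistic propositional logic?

Yes

This is a constructively valid De Morgan direction (conjunction of negations to negated disjunction), which is intuitionistically derivable.
If both \neg P and \neg Q hold at a world, no accessible world forces P or forces Q, so none forces P \lor Q.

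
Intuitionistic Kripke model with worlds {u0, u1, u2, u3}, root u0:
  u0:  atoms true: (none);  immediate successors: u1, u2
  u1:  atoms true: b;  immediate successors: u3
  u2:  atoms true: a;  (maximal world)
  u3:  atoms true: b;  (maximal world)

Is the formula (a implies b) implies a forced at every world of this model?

No

Not every world: u0 does not force (a implies b) implies a.
u0 does not force (a implies b) implies a: at the accessible world u1, u1 forces a implies b but u1 does not force a.
u1 lacks atom a, so u1 does not force a.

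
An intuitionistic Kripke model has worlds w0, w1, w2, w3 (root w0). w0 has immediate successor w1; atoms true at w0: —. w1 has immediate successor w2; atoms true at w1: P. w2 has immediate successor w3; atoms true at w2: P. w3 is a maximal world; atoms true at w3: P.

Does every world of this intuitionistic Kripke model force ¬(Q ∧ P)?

w0 ⊩ ¬(Q ∧ P): no world accessible from w0 forces Q ∧ P.
Since the root w0 forces ¬(Q ∧ P) and forcing is persistent (monotone upward), every world forces it.

Yes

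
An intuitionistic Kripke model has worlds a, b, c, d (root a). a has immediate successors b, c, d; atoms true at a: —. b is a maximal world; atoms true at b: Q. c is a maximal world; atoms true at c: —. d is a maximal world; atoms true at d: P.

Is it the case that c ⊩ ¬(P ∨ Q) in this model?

Yes

c ⊩ ¬(P ∨ Q): no world accessible from c forces P ∨ Q.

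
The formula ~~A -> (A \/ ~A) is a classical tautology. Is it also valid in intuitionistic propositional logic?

No

This is a variant of double-negation elimination (deriving excluded middle from double negation), which is not intuitionistically valid.
A Kripke countermodel: worlds u0, u1; order generated by u0 <= u1; atoms true at each world — u0:{}; u1:{A}.
u0 ||-/- ~~A -> (A \/ ~A): already at u0 itself, u0 ||- ~~A but u0 ||-/- A \/ ~A.
u0 ||-/- A \/ ~A: neither disjunct is forced at u0.
u0 lacks atom A, so u0 ||-/- A.
So the root u0 does not force the formula.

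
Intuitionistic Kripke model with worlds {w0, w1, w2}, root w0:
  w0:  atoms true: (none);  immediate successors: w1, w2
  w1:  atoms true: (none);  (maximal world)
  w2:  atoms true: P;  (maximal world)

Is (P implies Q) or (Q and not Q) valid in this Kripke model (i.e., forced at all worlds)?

No

Not every world: w0 does not force (P implies Q) or (Q and not Q).
w0 does not force (P implies Q) or (Q and not Q): neither disjunct is forced at w0.
w0 does not force P implies Q: at the accessible world w2, w2 forces P but w2 does not force Q.
w2 lacks atom Q, so w2 does not force Q.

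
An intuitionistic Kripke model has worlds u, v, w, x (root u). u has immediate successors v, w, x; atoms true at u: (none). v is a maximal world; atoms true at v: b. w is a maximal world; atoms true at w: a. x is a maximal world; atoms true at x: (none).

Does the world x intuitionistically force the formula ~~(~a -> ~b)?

x ||- ~~(~a -> ~b): no world accessible from x forces ~(~a -> ~b).

Yes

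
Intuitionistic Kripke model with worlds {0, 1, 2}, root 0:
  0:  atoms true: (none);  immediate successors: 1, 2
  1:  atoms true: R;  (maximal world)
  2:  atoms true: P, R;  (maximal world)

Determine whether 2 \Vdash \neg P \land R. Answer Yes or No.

No

2 \nVdash \neg P \land R since 2 fails \neg P.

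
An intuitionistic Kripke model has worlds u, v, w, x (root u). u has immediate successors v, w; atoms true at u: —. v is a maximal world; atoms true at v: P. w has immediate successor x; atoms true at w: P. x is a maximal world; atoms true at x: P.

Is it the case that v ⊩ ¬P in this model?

v ⊮ ¬P since v is accessible from v and v ⊩ P.

No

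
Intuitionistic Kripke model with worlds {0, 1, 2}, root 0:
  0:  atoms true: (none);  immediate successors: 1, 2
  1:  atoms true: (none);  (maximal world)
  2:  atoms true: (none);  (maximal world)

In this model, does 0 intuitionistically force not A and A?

0 does not force not A and A since 0 fails A.

No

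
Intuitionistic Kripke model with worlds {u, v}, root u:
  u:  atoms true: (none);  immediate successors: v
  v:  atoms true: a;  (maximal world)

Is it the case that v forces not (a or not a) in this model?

v does not force not (a or not a) since v is accessible from v and v forces a or not a.
v forces a or not a via the disjunct a.

No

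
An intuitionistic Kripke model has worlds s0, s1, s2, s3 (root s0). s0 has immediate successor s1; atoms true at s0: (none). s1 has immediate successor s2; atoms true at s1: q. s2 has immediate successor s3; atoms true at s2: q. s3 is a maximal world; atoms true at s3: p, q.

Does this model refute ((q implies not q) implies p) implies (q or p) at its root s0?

Yes

s0 does not force ((q implies not q) implies p) implies (q or p): already at s0 itself, s0 forces (q implies not q) implies p but s0 does not force q or p.
s0 does not force q or p: neither disjunct is forced at s0.
s0 lacks atom q, so s0 does not force q.
So the root s0 does not force ((q implies not q) implies p) implies (q or p); the model is a countermodel.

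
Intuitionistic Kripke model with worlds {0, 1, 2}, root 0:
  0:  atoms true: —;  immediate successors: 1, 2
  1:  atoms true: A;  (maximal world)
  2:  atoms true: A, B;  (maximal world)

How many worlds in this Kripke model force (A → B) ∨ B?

1

0: does not force it — 0 ⊮ (A → B) ∨ B: neither disjunct is forced at 0.
1: does not force it.
2: forces it.
Worlds forcing the formula: {2}.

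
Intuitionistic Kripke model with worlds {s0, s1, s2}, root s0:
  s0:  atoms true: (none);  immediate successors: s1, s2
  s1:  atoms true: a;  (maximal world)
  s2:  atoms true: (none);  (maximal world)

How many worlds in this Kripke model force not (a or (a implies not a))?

s0: does not force it — s0 does not force not (a or (a implies not a)) since s1 is accessible from s0 and s1 forces a or (a implies not a).
s1: does not force it — s1 does not force not (a or (a implies not a)) since s1 is accessible from s1 and s1 forces a or (a implies not a).
s2: does not force it.
Worlds forcing the formula: { }.

0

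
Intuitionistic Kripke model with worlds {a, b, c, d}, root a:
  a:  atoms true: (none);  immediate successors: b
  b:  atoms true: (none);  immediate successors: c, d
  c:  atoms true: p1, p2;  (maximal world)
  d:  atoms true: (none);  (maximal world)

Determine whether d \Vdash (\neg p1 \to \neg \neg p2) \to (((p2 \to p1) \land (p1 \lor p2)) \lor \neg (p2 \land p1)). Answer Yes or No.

d \Vdash (\neg p1 \to \neg \neg p2) \to (((p2 \to p1) \land (p1 \lor p2)) \lor \neg (p2 \land p1)) vacuously: no world accessible from d forces the antecedent \neg p1 \to \neg \neg p2.

Yes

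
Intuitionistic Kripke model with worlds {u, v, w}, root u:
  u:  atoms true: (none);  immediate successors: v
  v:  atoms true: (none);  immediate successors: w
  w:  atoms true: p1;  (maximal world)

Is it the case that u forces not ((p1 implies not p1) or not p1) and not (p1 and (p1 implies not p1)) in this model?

Yes

u forces not ((p1 implies not p1) or not p1) and not (p1 and (p1 implies not p1)) since u forces both conjuncts.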